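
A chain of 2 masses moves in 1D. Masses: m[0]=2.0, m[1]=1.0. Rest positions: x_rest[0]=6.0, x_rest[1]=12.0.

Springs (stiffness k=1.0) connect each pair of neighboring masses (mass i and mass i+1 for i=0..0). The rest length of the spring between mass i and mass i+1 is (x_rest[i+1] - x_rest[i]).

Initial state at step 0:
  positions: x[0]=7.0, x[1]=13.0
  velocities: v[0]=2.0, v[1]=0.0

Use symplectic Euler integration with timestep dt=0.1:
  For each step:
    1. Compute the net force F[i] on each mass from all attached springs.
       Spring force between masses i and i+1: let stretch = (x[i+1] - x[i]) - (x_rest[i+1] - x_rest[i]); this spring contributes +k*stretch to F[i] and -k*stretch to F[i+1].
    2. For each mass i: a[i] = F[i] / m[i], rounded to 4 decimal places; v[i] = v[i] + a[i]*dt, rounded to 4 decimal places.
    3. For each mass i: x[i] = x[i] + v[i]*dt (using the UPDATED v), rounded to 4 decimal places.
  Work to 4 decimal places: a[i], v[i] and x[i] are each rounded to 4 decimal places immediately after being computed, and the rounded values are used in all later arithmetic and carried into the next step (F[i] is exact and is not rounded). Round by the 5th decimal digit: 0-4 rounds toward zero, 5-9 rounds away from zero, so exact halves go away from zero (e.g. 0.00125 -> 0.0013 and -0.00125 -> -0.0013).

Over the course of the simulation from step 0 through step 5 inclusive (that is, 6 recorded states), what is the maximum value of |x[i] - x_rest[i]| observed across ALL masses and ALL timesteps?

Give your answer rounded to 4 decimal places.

Step 0: x=[7.0000 13.0000] v=[2.0000 0.0000]
Step 1: x=[7.2000 13.0000] v=[2.0000 0.0000]
Step 2: x=[7.3990 13.0020] v=[1.9900 0.0200]
Step 3: x=[7.5960 13.0080] v=[1.9702 0.0597]
Step 4: x=[7.7901 13.0199] v=[1.9408 0.1185]
Step 5: x=[7.9803 13.0395] v=[1.9023 0.1955]
Max displacement = 1.9803

Answer: 1.9803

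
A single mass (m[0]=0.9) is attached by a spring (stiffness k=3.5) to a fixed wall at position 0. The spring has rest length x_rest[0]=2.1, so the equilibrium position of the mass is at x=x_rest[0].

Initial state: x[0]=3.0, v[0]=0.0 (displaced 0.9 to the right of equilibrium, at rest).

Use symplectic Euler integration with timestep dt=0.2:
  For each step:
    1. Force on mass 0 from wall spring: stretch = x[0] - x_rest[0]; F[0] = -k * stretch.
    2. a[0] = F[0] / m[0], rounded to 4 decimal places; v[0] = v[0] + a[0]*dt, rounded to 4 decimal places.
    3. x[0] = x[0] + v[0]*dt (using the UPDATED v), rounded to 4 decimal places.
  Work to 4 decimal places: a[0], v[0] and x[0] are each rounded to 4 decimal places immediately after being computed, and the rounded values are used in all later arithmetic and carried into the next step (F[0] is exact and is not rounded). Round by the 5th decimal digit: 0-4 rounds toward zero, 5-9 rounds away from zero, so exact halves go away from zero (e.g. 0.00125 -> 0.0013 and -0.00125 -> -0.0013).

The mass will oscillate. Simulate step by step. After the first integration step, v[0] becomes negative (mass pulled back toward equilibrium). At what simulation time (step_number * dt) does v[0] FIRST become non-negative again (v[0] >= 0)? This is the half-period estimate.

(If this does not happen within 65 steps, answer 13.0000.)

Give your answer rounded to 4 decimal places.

Answer: 1.6000

Derivation:
Step 0: x=[3.0000] v=[0.0000]
Step 1: x=[2.8600] v=[-0.7000]
Step 2: x=[2.6018] v=[-1.2911]
Step 3: x=[2.2655] v=[-1.6814]
Step 4: x=[1.9035] v=[-1.8101]
Step 5: x=[1.5720] v=[-1.6573]
Step 6: x=[1.3227] v=[-1.2466]
Step 7: x=[1.1943] v=[-0.6420]
Step 8: x=[1.2068] v=[0.0624]
First v>=0 after going negative at step 8, time=1.6000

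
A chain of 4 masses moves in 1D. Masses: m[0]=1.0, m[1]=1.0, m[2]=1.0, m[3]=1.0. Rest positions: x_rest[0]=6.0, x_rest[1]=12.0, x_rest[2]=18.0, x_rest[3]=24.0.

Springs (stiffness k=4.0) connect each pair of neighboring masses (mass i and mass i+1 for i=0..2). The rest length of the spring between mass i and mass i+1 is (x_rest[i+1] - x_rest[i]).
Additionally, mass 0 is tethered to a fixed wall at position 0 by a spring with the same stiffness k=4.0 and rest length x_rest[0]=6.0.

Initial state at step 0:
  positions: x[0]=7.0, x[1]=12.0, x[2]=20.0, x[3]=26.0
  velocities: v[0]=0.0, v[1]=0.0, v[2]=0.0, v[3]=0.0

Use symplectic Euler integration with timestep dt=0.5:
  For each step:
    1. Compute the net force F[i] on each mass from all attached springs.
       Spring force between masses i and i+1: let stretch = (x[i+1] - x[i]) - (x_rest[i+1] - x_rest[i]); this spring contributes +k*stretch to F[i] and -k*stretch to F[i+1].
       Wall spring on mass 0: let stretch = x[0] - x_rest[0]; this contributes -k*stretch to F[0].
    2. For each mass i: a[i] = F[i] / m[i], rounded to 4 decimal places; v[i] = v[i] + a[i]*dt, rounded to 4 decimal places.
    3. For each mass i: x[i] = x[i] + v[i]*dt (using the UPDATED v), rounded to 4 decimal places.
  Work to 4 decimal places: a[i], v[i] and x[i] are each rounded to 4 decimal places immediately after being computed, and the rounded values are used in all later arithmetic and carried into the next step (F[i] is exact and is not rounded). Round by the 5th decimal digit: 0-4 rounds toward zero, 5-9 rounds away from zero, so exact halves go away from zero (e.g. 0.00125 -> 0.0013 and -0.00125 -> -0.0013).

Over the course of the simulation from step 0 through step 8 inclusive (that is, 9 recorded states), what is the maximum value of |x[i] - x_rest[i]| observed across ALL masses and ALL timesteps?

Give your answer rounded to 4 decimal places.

Step 0: x=[7.0000 12.0000 20.0000 26.0000] v=[0.0000 0.0000 0.0000 0.0000]
Step 1: x=[5.0000 15.0000 18.0000 26.0000] v=[-4.0000 6.0000 -4.0000 0.0000]
Step 2: x=[8.0000 11.0000 21.0000 24.0000] v=[6.0000 -8.0000 6.0000 -4.0000]
Step 3: x=[6.0000 14.0000 17.0000 25.0000] v=[-4.0000 6.0000 -8.0000 2.0000]
Step 4: x=[6.0000 12.0000 18.0000 24.0000] v=[0.0000 -4.0000 2.0000 -2.0000]
Step 5: x=[6.0000 10.0000 19.0000 23.0000] v=[0.0000 -4.0000 2.0000 -2.0000]
Step 6: x=[4.0000 13.0000 15.0000 24.0000] v=[-4.0000 6.0000 -8.0000 2.0000]
Step 7: x=[7.0000 9.0000 18.0000 22.0000] v=[6.0000 -8.0000 6.0000 -4.0000]
Step 8: x=[5.0000 12.0000 16.0000 22.0000] v=[-4.0000 6.0000 -4.0000 0.0000]
Max displacement = 3.0000

Answer: 3.0000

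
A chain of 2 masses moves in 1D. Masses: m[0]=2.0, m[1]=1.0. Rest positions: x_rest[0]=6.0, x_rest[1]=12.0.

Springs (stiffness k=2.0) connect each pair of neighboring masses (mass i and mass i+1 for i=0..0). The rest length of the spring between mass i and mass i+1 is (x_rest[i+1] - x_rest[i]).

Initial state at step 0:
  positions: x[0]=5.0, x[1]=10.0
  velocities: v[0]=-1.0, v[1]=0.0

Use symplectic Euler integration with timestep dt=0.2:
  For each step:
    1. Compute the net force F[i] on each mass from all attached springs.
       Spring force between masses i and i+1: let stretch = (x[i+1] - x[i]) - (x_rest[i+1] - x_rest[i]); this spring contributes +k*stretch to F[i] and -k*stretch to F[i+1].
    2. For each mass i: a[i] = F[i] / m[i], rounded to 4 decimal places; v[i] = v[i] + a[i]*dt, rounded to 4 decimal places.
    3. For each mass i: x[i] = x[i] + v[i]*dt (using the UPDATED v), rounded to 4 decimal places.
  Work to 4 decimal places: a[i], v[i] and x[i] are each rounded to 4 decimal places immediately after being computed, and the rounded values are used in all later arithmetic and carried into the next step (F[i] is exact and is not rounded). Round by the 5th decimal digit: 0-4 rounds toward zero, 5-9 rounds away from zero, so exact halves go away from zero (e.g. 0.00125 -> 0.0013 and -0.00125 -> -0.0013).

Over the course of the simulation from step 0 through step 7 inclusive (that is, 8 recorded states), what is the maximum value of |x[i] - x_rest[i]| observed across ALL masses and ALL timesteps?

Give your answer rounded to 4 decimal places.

Answer: 2.6851

Derivation:
Step 0: x=[5.0000 10.0000] v=[-1.0000 0.0000]
Step 1: x=[4.7600 10.0800] v=[-1.2000 0.4000]
Step 2: x=[4.4928 10.2144] v=[-1.3360 0.6720]
Step 3: x=[4.2145 10.3711] v=[-1.3917 0.7834]
Step 4: x=[3.9424 10.5153] v=[-1.3604 0.7208]
Step 5: x=[3.6932 10.6136] v=[-1.2458 0.4916]
Step 6: x=[3.4809 10.6383] v=[-1.0617 0.1234]
Step 7: x=[3.3149 10.5704] v=[-0.8302 -0.3396]
Max displacement = 2.6851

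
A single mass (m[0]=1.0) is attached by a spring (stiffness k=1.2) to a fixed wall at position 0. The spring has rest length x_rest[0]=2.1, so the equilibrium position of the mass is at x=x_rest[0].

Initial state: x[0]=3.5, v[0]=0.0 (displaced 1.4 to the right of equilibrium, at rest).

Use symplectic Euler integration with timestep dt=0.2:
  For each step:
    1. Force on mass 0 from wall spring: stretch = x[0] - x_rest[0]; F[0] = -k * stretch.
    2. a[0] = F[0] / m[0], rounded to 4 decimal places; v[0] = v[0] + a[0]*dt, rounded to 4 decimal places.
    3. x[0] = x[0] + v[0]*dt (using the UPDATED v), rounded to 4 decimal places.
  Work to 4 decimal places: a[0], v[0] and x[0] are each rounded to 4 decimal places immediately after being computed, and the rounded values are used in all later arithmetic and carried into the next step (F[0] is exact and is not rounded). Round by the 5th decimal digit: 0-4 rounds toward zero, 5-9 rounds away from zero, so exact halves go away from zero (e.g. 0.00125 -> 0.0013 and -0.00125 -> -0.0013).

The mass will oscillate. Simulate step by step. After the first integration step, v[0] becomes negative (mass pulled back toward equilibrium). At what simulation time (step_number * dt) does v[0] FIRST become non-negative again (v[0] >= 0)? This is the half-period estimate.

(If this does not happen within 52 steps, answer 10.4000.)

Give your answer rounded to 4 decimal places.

Answer: 3.0000

Derivation:
Step 0: x=[3.5000] v=[0.0000]
Step 1: x=[3.4328] v=[-0.3360]
Step 2: x=[3.3016] v=[-0.6559]
Step 3: x=[3.1127] v=[-0.9443]
Step 4: x=[2.8752] v=[-1.1873]
Step 5: x=[2.6005] v=[-1.3733]
Step 6: x=[2.3018] v=[-1.4934]
Step 7: x=[1.9934] v=[-1.5418]
Step 8: x=[1.6902] v=[-1.5162]
Step 9: x=[1.4066] v=[-1.4178]
Step 10: x=[1.1563] v=[-1.2514]
Step 11: x=[0.9513] v=[-1.0249]
Step 12: x=[0.8015] v=[-0.7492]
Step 13: x=[0.7140] v=[-0.4376]
Step 14: x=[0.6930] v=[-0.1050]
Step 15: x=[0.7395] v=[0.2327]
First v>=0 after going negative at step 15, time=3.0000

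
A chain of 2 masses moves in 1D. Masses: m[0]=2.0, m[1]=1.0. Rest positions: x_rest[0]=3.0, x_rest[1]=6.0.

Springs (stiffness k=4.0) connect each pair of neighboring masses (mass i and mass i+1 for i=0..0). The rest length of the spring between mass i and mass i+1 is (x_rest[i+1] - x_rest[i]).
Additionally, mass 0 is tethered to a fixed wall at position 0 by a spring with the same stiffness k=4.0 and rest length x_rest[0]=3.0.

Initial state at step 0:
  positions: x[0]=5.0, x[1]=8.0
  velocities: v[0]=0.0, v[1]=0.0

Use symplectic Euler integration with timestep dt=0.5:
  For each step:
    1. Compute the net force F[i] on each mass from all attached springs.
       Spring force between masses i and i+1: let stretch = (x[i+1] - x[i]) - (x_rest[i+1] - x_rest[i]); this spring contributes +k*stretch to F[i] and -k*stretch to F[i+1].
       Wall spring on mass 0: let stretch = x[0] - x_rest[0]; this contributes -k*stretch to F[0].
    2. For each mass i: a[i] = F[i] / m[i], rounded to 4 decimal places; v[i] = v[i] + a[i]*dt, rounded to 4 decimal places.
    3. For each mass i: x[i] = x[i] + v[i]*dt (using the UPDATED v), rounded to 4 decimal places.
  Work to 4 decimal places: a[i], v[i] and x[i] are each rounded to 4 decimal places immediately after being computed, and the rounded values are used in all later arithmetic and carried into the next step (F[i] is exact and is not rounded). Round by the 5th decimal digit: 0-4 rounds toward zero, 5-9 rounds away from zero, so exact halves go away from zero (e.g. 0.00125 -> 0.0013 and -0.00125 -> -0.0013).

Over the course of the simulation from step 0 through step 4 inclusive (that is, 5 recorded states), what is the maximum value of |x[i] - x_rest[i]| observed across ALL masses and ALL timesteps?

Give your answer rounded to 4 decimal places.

Answer: 2.5000

Derivation:
Step 0: x=[5.0000 8.0000] v=[0.0000 0.0000]
Step 1: x=[4.0000 8.0000] v=[-2.0000 0.0000]
Step 2: x=[3.0000 7.0000] v=[-2.0000 -2.0000]
Step 3: x=[2.5000 5.0000] v=[-1.0000 -4.0000]
Step 4: x=[2.0000 3.5000] v=[-1.0000 -3.0000]
Max displacement = 2.5000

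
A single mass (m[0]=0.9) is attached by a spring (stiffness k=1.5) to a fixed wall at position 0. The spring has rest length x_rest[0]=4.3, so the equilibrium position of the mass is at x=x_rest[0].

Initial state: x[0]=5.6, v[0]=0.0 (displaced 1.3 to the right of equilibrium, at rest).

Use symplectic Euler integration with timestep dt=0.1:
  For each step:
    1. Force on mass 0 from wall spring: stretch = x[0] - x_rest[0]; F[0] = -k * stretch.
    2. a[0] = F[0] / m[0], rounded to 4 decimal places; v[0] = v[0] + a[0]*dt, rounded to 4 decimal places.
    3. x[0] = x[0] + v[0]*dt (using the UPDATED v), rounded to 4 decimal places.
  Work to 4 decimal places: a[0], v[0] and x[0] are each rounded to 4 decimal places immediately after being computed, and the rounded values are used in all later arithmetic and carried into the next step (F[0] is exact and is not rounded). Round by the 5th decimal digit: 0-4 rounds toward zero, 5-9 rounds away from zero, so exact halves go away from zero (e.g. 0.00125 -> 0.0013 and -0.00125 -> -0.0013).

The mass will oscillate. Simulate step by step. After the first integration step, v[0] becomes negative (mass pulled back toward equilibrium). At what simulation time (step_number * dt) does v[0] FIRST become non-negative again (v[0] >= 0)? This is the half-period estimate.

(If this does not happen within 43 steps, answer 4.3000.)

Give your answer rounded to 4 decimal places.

Answer: 2.5000

Derivation:
Step 0: x=[5.6000] v=[0.0000]
Step 1: x=[5.5783] v=[-0.2167]
Step 2: x=[5.5353] v=[-0.4298]
Step 3: x=[5.4717] v=[-0.6357]
Step 4: x=[5.3886] v=[-0.8310]
Step 5: x=[5.2874] v=[-1.0124]
Step 6: x=[5.1697] v=[-1.1770]
Step 7: x=[5.0375] v=[-1.3220]
Step 8: x=[4.8930] v=[-1.4449]
Step 9: x=[4.7386] v=[-1.5437]
Step 10: x=[4.5769] v=[-1.6168]
Step 11: x=[4.4106] v=[-1.6630]
Step 12: x=[4.2425] v=[-1.6814]
Step 13: x=[4.0753] v=[-1.6718]
Step 14: x=[3.9119] v=[-1.6344]
Step 15: x=[3.7549] v=[-1.5697]
Step 16: x=[3.6070] v=[-1.4789]
Step 17: x=[3.4707] v=[-1.3634]
Step 18: x=[3.3482] v=[-1.2252]
Step 19: x=[3.2415] v=[-1.0666]
Step 20: x=[3.1525] v=[-0.8902]
Step 21: x=[3.0826] v=[-0.6990]
Step 22: x=[3.0330] v=[-0.4961]
Step 23: x=[3.0045] v=[-0.2849]
Step 24: x=[2.9976] v=[-0.0690]
Step 25: x=[3.0124] v=[0.1481]
First v>=0 after going negative at step 25, time=2.5000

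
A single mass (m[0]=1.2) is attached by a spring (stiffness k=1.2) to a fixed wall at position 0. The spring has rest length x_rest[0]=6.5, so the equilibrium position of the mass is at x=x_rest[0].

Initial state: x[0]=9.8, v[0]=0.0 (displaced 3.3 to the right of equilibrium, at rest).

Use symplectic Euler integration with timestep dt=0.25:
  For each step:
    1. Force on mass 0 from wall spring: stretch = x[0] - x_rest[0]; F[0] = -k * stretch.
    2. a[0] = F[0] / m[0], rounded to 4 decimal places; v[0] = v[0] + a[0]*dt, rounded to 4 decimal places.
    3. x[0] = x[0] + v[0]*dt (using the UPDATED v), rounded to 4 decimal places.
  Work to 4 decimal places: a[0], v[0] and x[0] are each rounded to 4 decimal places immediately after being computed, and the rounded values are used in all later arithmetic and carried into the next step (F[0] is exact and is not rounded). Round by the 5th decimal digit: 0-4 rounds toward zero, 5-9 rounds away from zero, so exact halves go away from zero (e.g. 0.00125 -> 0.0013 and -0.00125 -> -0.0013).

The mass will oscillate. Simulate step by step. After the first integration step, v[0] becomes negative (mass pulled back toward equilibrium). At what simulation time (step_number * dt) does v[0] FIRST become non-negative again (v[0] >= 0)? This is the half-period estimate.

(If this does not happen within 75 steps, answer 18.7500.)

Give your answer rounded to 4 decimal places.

Step 0: x=[9.8000] v=[0.0000]
Step 1: x=[9.5938] v=[-0.8250]
Step 2: x=[9.1942] v=[-1.5985]
Step 3: x=[8.6262] v=[-2.2721]
Step 4: x=[7.9253] v=[-2.8037]
Step 5: x=[7.1353] v=[-3.1600]
Step 6: x=[6.3056] v=[-3.3188]
Step 7: x=[5.4881] v=[-3.2702]
Step 8: x=[4.7338] v=[-3.0172]
Step 9: x=[4.0899] v=[-2.5757]
Step 10: x=[3.5966] v=[-1.9732]
Step 11: x=[3.2848] v=[-1.2474]
Step 12: x=[3.1739] v=[-0.4436]
Step 13: x=[3.2709] v=[0.3879]
First v>=0 after going negative at step 13, time=3.2500

Answer: 3.2500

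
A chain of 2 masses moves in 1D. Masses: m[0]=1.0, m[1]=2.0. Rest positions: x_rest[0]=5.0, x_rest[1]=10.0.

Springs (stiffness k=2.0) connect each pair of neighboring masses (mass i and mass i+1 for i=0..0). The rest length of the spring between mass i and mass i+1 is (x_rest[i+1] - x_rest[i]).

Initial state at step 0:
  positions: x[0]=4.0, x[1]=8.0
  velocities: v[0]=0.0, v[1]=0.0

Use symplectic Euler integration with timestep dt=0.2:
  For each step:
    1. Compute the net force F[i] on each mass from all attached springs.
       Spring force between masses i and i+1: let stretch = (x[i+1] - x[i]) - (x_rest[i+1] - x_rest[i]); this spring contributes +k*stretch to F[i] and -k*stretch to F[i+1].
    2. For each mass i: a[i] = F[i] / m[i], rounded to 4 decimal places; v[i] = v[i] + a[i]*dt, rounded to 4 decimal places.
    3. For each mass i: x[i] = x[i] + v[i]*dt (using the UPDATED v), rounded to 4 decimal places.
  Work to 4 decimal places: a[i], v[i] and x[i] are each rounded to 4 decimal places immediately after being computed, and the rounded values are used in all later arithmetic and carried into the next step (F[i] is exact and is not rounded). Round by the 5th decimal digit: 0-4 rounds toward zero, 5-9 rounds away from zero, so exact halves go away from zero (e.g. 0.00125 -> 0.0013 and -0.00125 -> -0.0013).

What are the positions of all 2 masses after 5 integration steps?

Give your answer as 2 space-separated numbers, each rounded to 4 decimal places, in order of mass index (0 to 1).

Answer: 3.1049 8.4475

Derivation:
Step 0: x=[4.0000 8.0000] v=[0.0000 0.0000]
Step 1: x=[3.9200 8.0400] v=[-0.4000 0.2000]
Step 2: x=[3.7696 8.1152] v=[-0.7520 0.3760]
Step 3: x=[3.5668 8.2166] v=[-1.0138 0.5069]
Step 4: x=[3.3360 8.3320] v=[-1.1539 0.5769]
Step 5: x=[3.1049 8.4475] v=[-1.1555 0.5777]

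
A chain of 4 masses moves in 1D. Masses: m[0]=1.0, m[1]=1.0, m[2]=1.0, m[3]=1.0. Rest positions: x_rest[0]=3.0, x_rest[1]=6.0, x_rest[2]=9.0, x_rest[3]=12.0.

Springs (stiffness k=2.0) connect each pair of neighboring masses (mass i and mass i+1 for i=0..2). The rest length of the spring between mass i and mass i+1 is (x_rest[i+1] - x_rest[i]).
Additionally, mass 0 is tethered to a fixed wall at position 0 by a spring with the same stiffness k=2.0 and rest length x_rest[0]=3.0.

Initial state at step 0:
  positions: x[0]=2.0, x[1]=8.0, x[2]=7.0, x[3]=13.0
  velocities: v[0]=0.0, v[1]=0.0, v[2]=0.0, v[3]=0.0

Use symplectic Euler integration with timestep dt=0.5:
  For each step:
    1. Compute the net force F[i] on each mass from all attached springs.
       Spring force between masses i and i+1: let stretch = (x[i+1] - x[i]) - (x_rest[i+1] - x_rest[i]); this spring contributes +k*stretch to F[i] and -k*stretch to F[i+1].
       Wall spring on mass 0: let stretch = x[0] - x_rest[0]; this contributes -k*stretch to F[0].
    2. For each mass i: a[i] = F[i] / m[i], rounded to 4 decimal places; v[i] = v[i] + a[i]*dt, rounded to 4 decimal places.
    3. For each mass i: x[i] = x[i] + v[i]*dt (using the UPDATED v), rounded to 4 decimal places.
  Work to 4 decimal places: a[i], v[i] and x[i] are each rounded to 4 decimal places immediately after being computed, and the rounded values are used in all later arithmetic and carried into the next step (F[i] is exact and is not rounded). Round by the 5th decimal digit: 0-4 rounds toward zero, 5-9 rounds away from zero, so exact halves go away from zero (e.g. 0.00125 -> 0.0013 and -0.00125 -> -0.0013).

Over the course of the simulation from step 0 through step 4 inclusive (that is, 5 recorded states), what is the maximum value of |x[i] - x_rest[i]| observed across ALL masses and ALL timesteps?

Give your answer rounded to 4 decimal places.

Answer: 2.6250

Derivation:
Step 0: x=[2.0000 8.0000 7.0000 13.0000] v=[0.0000 0.0000 0.0000 0.0000]
Step 1: x=[4.0000 4.5000 10.5000 11.5000] v=[4.0000 -7.0000 7.0000 -3.0000]
Step 2: x=[4.2500 3.7500 11.5000 11.0000] v=[0.5000 -1.5000 2.0000 -1.0000]
Step 3: x=[2.1250 7.1250 8.3750 12.2500] v=[-4.2500 6.7500 -6.2500 2.5000]
Step 4: x=[1.4375 8.6250 6.5625 13.0625] v=[-1.3750 3.0000 -3.6250 1.6250]
Max displacement = 2.6250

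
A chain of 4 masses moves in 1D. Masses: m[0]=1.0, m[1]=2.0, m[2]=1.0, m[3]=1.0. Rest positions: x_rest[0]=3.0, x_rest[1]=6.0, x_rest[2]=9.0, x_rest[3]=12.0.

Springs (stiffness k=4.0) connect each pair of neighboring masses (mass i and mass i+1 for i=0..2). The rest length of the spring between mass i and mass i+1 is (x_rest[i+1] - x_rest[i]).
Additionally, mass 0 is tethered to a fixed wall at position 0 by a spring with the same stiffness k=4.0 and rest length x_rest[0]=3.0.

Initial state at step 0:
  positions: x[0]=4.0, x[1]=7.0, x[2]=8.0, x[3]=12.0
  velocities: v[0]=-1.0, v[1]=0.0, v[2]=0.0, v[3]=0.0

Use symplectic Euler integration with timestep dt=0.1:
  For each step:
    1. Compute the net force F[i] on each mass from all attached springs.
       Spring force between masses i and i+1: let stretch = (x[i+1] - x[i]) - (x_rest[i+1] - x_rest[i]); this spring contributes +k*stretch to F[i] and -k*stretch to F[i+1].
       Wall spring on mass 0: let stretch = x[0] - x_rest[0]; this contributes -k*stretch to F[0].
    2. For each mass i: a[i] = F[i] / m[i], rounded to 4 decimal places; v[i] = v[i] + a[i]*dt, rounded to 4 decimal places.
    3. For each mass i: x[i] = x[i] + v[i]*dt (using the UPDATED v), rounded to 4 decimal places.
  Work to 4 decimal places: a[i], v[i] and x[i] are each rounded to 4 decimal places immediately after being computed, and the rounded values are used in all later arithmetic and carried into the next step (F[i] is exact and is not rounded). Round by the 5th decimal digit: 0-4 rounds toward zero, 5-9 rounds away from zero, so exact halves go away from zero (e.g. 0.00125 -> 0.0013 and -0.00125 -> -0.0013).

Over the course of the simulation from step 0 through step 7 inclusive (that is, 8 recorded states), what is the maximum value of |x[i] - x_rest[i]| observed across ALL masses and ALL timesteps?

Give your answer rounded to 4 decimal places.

Answer: 1.0097

Derivation:
Step 0: x=[4.0000 7.0000 8.0000 12.0000] v=[-1.0000 0.0000 0.0000 0.0000]
Step 1: x=[3.8600 6.9600 8.1200 11.9600] v=[-1.4000 -0.4000 1.2000 -0.4000]
Step 2: x=[3.6896 6.8812 8.3472 11.8864] v=[-1.7040 -0.7880 2.2720 -0.7360]
Step 3: x=[3.4993 6.7679 8.6573 11.7912] v=[-1.9032 -1.1331 3.1013 -0.9517]
Step 4: x=[3.2998 6.6270 9.0172 11.6907] v=[-1.9955 -1.4089 3.5991 -1.0053]
Step 5: x=[3.1014 6.4674 9.3884 11.6032] v=[-1.9845 -1.5963 3.7124 -0.8747]
Step 6: x=[2.9135 6.2989 9.7314 11.5471] v=[-1.8787 -1.6853 3.4299 -0.5606]
Step 7: x=[2.7445 6.1313 10.0097 11.5384] v=[-1.6899 -1.6759 2.7832 -0.0869]
Max displacement = 1.0097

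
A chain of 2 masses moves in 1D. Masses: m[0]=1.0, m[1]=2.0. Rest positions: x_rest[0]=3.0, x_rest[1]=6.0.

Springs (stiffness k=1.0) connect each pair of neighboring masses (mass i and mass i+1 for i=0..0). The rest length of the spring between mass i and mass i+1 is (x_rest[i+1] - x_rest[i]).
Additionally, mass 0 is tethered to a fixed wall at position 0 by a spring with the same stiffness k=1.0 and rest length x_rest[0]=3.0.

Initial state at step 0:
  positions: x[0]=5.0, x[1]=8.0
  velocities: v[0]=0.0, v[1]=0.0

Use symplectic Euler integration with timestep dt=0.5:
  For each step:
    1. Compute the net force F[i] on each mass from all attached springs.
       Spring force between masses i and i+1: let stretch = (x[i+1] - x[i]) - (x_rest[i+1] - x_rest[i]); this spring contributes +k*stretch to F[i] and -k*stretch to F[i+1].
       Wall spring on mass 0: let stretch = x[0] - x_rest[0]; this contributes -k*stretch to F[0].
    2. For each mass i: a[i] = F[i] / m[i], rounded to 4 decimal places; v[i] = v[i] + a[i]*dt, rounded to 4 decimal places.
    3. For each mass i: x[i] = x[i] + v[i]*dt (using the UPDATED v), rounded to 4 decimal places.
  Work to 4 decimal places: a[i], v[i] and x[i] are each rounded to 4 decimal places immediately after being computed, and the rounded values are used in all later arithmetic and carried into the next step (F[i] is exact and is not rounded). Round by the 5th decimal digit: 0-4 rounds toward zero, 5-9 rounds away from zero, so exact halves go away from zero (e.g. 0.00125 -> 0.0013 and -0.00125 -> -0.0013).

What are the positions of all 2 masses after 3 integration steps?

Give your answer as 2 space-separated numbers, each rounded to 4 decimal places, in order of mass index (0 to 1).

Step 0: x=[5.0000 8.0000] v=[0.0000 0.0000]
Step 1: x=[4.5000 8.0000] v=[-1.0000 0.0000]
Step 2: x=[3.7500 7.9375] v=[-1.5000 -0.1250]
Step 3: x=[3.1094 7.7266] v=[-1.2813 -0.4219]

Answer: 3.1094 7.7266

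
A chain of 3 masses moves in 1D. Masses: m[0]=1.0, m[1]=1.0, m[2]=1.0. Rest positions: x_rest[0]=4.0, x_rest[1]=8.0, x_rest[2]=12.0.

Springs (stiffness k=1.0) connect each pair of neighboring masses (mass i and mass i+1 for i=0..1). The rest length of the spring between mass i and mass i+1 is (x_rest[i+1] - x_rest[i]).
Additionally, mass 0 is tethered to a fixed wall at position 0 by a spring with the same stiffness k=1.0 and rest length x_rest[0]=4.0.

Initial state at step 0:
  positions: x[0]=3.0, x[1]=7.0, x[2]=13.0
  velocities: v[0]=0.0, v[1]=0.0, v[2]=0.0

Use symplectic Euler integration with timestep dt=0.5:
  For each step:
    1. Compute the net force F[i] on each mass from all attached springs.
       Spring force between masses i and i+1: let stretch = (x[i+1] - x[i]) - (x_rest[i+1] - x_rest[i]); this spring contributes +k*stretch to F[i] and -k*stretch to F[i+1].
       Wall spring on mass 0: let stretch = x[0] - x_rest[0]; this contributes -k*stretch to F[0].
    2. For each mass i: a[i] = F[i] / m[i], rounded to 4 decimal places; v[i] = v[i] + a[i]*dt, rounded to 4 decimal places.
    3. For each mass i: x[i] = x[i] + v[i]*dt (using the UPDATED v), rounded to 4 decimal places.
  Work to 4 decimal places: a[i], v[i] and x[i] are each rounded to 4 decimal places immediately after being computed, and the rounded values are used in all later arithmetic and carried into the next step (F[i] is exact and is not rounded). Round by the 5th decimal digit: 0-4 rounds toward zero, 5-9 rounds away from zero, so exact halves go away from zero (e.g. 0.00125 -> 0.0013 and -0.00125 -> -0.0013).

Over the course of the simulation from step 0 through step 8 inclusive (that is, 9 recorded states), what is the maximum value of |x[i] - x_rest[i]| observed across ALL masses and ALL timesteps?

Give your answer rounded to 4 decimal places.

Step 0: x=[3.0000 7.0000 13.0000] v=[0.0000 0.0000 0.0000]
Step 1: x=[3.2500 7.5000 12.5000] v=[0.5000 1.0000 -1.0000]
Step 2: x=[3.7500 8.1875 11.7500] v=[1.0000 1.3750 -1.5000]
Step 3: x=[4.4219 8.6563 11.1094] v=[1.3438 0.9375 -1.2813]
Step 4: x=[5.0470 8.6798 10.8555] v=[1.2501 0.0469 -0.5079]
Step 5: x=[5.3185 8.3390 11.0577] v=[0.5430 -0.6817 0.4043]
Step 6: x=[5.0155 7.9227 11.5802] v=[-0.6060 -0.8326 1.0450]
Step 7: x=[4.1854 7.6940 12.1884] v=[-1.6602 -0.4575 1.2163]
Step 8: x=[3.1861 7.7117 12.6730] v=[-1.9986 0.0354 0.9691]
Max displacement = 1.3185

Answer: 1.3185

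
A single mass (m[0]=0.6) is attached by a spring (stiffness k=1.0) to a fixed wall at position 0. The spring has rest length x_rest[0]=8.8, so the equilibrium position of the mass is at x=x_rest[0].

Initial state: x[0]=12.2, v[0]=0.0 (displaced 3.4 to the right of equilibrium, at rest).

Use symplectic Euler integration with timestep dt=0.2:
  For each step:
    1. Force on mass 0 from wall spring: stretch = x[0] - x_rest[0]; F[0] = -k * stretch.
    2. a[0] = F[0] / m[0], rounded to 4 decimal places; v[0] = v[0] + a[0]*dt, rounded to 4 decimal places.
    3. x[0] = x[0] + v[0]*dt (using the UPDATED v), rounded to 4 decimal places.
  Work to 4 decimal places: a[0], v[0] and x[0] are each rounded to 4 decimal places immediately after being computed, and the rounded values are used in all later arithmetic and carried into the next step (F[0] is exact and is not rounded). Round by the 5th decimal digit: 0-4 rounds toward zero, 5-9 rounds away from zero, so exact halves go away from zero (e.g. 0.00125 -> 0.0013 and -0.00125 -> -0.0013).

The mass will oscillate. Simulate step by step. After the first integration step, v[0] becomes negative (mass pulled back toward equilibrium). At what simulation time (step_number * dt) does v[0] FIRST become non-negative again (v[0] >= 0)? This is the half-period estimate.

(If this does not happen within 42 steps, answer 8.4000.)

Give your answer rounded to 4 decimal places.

Answer: 2.6000

Derivation:
Step 0: x=[12.2000] v=[0.0000]
Step 1: x=[11.9733] v=[-1.1333]
Step 2: x=[11.5351] v=[-2.1911]
Step 3: x=[10.9145] v=[-3.1028]
Step 4: x=[10.1530] v=[-3.8076]
Step 5: x=[9.3013] v=[-4.2586]
Step 6: x=[8.4162] v=[-4.4257]
Step 7: x=[7.5566] v=[-4.2978]
Step 8: x=[6.7799] v=[-3.8833]
Step 9: x=[6.1379] v=[-3.2099]
Step 10: x=[5.6734] v=[-2.3225]
Step 11: x=[5.4173] v=[-1.2803]
Step 12: x=[5.3868] v=[-0.1527]
Step 13: x=[5.5838] v=[0.9850]
First v>=0 after going negative at step 13, time=2.6000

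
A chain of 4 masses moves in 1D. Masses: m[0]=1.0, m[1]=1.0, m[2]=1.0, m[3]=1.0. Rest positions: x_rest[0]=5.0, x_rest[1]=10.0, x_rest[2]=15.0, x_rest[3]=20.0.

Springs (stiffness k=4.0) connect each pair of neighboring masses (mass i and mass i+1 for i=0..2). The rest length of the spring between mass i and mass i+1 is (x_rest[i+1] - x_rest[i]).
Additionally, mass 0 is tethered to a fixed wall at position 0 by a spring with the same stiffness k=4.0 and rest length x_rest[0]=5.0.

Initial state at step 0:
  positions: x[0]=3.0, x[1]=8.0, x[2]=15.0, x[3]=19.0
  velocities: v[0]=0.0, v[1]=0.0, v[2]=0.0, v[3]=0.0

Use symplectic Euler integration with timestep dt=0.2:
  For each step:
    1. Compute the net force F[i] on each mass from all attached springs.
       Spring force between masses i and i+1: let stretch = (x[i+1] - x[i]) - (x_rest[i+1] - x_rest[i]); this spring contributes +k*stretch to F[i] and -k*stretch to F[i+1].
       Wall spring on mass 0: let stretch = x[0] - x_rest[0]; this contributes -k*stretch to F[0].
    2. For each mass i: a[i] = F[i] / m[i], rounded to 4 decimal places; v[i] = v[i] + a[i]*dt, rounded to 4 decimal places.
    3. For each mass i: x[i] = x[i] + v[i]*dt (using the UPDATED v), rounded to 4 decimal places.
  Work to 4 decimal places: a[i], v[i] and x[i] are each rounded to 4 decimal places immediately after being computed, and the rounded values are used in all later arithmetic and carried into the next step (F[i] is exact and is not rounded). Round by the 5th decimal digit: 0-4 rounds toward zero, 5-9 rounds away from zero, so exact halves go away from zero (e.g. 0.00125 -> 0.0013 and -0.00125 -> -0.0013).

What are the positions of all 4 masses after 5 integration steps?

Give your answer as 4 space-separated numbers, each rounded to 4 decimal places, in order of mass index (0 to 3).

Answer: 5.9949 9.9278 13.2345 19.0840

Derivation:
Step 0: x=[3.0000 8.0000 15.0000 19.0000] v=[0.0000 0.0000 0.0000 0.0000]
Step 1: x=[3.3200 8.3200 14.5200 19.1600] v=[1.6000 1.6000 -2.4000 0.8000]
Step 2: x=[3.9088 8.8320 13.7904 19.3776] v=[2.9440 2.5600 -3.6480 1.0880]
Step 3: x=[4.6599 9.3496 13.1614 19.5012] v=[3.7555 2.5882 -3.1450 0.6182]
Step 4: x=[5.4158 9.7268 12.9369 19.4105] v=[3.7793 1.8859 -1.1226 -0.4536]
Step 5: x=[5.9949 9.9278 13.2345 19.0840] v=[2.8955 1.0052 1.4882 -1.6325]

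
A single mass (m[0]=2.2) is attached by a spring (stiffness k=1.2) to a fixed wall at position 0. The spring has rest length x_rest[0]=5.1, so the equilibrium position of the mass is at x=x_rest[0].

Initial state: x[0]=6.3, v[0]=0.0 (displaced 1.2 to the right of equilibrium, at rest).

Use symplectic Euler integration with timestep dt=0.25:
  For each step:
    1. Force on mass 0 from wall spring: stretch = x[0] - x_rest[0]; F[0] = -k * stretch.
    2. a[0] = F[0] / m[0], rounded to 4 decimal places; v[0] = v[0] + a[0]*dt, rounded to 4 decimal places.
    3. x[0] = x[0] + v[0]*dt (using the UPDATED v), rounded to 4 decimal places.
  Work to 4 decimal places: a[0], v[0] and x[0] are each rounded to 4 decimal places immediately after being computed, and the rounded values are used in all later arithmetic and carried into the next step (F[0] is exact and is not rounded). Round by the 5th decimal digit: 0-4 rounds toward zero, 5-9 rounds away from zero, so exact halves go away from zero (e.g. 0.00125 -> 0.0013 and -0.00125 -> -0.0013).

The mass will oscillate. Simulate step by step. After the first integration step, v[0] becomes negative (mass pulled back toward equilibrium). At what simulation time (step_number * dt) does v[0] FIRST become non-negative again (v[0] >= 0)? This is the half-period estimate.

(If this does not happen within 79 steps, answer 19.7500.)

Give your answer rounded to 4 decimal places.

Answer: 4.2500

Derivation:
Step 0: x=[6.3000] v=[0.0000]
Step 1: x=[6.2591] v=[-0.1636]
Step 2: x=[6.1787] v=[-0.3217]
Step 3: x=[6.0615] v=[-0.4688]
Step 4: x=[5.9115] v=[-0.5999]
Step 5: x=[5.7339] v=[-0.7106]
Step 6: x=[5.5346] v=[-0.7971]
Step 7: x=[5.3205] v=[-0.8564]
Step 8: x=[5.0989] v=[-0.8865]
Step 9: x=[4.8773] v=[-0.8864]
Step 10: x=[4.6633] v=[-0.8560]
Step 11: x=[4.4642] v=[-0.7965]
Step 12: x=[4.2868] v=[-0.7098]
Step 13: x=[4.1371] v=[-0.5989]
Step 14: x=[4.0202] v=[-0.4676]
Step 15: x=[3.9401] v=[-0.3204]
Step 16: x=[3.8996] v=[-0.1622]
Step 17: x=[3.9000] v=[0.0015]
First v>=0 after going negative at step 17, time=4.2500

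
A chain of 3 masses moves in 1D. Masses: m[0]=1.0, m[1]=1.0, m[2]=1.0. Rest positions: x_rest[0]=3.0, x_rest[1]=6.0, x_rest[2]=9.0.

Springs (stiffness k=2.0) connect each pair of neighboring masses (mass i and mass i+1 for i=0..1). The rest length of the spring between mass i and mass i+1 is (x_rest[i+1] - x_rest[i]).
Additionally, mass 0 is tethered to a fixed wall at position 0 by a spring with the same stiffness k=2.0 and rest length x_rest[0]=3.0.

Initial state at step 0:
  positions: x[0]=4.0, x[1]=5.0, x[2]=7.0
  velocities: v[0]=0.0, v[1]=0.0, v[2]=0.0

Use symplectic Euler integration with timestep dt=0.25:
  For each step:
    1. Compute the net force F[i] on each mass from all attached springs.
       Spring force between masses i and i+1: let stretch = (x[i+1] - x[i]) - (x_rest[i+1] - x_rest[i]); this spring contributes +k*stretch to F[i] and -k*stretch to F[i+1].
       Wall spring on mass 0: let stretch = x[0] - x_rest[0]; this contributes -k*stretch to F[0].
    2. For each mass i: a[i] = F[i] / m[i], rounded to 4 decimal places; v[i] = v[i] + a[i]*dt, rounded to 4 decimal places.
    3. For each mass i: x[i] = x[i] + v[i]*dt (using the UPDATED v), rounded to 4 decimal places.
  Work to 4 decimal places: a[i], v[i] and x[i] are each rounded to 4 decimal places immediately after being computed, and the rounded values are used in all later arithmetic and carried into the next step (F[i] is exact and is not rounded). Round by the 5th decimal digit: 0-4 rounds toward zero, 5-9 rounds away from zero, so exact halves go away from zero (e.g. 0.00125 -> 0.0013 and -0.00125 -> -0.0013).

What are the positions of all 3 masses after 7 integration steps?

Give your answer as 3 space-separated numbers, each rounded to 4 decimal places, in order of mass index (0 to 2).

Answer: 1.6659 5.0056 9.4936

Derivation:
Step 0: x=[4.0000 5.0000 7.0000] v=[0.0000 0.0000 0.0000]
Step 1: x=[3.6250 5.1250 7.1250] v=[-1.5000 0.5000 0.5000]
Step 2: x=[2.9844 5.3125 7.3750] v=[-2.5625 0.7500 1.0000]
Step 3: x=[2.2617 5.4668 7.7422] v=[-2.8907 0.6172 1.4688]
Step 4: x=[1.6570 5.5049 8.2000] v=[-2.4190 0.1524 1.8311]
Step 5: x=[1.3261 5.3989 8.6959] v=[-1.3236 -0.4240 1.9836]
Step 6: x=[1.3386 5.1959 9.1547] v=[0.0498 -0.8119 1.8351]
Step 7: x=[1.6659 5.0056 9.4936] v=[1.3092 -0.7612 1.3557]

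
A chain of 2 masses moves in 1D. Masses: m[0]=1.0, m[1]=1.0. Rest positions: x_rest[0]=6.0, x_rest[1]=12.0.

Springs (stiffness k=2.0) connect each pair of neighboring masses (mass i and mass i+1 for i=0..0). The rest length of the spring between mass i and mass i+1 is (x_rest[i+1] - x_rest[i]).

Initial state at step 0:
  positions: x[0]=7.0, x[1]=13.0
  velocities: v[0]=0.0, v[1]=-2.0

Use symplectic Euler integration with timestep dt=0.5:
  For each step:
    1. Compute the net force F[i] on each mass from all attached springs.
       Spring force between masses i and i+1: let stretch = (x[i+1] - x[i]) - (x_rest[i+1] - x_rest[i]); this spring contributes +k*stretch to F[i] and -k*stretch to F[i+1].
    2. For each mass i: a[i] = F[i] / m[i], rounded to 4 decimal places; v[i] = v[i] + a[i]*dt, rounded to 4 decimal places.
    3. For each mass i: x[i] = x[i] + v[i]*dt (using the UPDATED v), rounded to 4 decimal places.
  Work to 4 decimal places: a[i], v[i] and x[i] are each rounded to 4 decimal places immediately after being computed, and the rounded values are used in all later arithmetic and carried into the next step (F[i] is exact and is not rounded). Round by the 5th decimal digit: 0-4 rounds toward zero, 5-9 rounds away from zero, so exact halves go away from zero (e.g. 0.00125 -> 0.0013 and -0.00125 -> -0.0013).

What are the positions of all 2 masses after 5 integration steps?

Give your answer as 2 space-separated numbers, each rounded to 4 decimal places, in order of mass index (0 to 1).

Answer: 4.0000 11.0000

Derivation:
Step 0: x=[7.0000 13.0000] v=[0.0000 -2.0000]
Step 1: x=[7.0000 12.0000] v=[0.0000 -2.0000]
Step 2: x=[6.5000 11.5000] v=[-1.0000 -1.0000]
Step 3: x=[5.5000 11.5000] v=[-2.0000 0.0000]
Step 4: x=[4.5000 11.5000] v=[-2.0000 0.0000]
Step 5: x=[4.0000 11.0000] v=[-1.0000 -1.0000]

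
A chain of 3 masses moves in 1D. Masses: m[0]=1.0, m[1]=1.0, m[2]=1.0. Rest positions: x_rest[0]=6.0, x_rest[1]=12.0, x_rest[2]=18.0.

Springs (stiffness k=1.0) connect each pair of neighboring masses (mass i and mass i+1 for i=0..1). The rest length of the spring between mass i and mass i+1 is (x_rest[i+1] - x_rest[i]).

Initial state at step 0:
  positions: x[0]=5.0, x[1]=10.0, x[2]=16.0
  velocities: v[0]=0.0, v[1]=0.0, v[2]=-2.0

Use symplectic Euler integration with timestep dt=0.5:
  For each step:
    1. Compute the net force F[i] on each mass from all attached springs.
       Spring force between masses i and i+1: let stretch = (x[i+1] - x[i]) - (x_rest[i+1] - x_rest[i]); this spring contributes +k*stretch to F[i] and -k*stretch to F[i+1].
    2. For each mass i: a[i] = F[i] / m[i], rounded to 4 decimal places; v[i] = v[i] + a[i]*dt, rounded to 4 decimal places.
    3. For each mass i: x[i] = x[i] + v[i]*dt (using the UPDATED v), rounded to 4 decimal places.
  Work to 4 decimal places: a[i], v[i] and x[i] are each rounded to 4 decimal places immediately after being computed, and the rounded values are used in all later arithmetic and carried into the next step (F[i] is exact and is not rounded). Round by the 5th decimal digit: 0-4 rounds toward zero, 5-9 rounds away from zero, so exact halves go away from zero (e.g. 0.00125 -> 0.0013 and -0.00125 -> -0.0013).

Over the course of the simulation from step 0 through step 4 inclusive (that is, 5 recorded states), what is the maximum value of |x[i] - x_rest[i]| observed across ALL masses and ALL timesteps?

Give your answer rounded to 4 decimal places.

Step 0: x=[5.0000 10.0000 16.0000] v=[0.0000 0.0000 -2.0000]
Step 1: x=[4.7500 10.2500 15.0000] v=[-0.5000 0.5000 -2.0000]
Step 2: x=[4.3750 10.3125 14.3125] v=[-0.7500 0.1250 -1.3750]
Step 3: x=[3.9844 9.8906 14.1250] v=[-0.7813 -0.8438 -0.3750]
Step 4: x=[3.5703 9.0508 14.3789] v=[-0.8282 -1.6797 0.5078]
Max displacement = 3.8750

Answer: 3.8750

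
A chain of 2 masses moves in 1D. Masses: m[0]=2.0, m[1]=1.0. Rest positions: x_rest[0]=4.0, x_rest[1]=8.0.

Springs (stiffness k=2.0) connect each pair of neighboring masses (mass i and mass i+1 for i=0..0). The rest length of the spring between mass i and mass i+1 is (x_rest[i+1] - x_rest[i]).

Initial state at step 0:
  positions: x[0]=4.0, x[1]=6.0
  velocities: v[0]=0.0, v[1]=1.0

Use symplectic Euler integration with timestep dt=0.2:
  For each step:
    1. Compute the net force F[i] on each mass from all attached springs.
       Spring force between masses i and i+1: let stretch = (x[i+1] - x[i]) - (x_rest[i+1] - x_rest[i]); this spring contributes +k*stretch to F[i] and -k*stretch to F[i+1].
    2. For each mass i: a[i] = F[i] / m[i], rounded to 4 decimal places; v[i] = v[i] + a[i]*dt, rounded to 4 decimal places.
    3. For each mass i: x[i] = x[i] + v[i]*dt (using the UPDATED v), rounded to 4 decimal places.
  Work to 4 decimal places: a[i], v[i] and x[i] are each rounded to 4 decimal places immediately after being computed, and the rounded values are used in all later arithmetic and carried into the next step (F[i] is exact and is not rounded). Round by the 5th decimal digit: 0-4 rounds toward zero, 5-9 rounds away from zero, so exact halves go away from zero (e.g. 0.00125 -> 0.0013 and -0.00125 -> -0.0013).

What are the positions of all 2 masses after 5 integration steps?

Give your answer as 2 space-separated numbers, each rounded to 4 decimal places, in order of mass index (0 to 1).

Step 0: x=[4.0000 6.0000] v=[0.0000 1.0000]
Step 1: x=[3.9200 6.3600] v=[-0.4000 1.8000]
Step 2: x=[3.7776 6.8448] v=[-0.7120 2.4240]
Step 3: x=[3.5979 7.4042] v=[-0.8986 2.7971]
Step 4: x=[3.4104 7.9791] v=[-0.9373 2.8746]
Step 5: x=[3.2457 8.5085] v=[-0.8236 2.6471]

Answer: 3.2457 8.5085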